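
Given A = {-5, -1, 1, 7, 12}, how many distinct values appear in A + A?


A + A = {a + a' : a, a' ∈ A}; |A| = 5.
General bounds: 2|A| - 1 ≤ |A + A| ≤ |A|(|A|+1)/2, i.e. 9 ≤ |A + A| ≤ 15.
Lower bound 2|A|-1 is attained iff A is an arithmetic progression.
Enumerate sums a + a' for a ≤ a' (symmetric, so this suffices):
a = -5: -5+-5=-10, -5+-1=-6, -5+1=-4, -5+7=2, -5+12=7
a = -1: -1+-1=-2, -1+1=0, -1+7=6, -1+12=11
a = 1: 1+1=2, 1+7=8, 1+12=13
a = 7: 7+7=14, 7+12=19
a = 12: 12+12=24
Distinct sums: {-10, -6, -4, -2, 0, 2, 6, 7, 8, 11, 13, 14, 19, 24}
|A + A| = 14

|A + A| = 14


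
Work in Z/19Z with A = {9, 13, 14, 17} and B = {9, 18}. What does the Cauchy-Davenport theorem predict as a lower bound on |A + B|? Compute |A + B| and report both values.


Cauchy-Davenport: |A + B| ≥ min(p, |A| + |B| - 1) for A, B nonempty in Z/pZ.
|A| = 4, |B| = 2, p = 19.
CD lower bound = min(19, 4 + 2 - 1) = min(19, 5) = 5.
Compute A + B mod 19 directly:
a = 9: 9+9=18, 9+18=8
a = 13: 13+9=3, 13+18=12
a = 14: 14+9=4, 14+18=13
a = 17: 17+9=7, 17+18=16
A + B = {3, 4, 7, 8, 12, 13, 16, 18}, so |A + B| = 8.
Verify: 8 ≥ 5? Yes ✓.

CD lower bound = 5, actual |A + B| = 8.


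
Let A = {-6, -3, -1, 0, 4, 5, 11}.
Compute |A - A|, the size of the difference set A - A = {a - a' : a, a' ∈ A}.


A - A = {a - a' : a, a' ∈ A}; |A| = 7.
Bounds: 2|A|-1 ≤ |A - A| ≤ |A|² - |A| + 1, i.e. 13 ≤ |A - A| ≤ 43.
Note: 0 ∈ A - A always (from a - a). The set is symmetric: if d ∈ A - A then -d ∈ A - A.
Enumerate nonzero differences d = a - a' with a > a' (then include -d):
Positive differences: {1, 2, 3, 4, 5, 6, 7, 8, 10, 11, 12, 14, 17}
Full difference set: {0} ∪ (positive diffs) ∪ (negative diffs).
|A - A| = 1 + 2·13 = 27 (matches direct enumeration: 27).

|A - A| = 27


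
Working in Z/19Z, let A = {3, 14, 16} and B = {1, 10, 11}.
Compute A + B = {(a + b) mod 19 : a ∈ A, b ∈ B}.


Work in Z/19Z: reduce every sum a + b modulo 19.
Enumerate all 9 pairs:
a = 3: 3+1=4, 3+10=13, 3+11=14
a = 14: 14+1=15, 14+10=5, 14+11=6
a = 16: 16+1=17, 16+10=7, 16+11=8
Distinct residues collected: {4, 5, 6, 7, 8, 13, 14, 15, 17}
|A + B| = 9 (out of 19 total residues).

A + B = {4, 5, 6, 7, 8, 13, 14, 15, 17}


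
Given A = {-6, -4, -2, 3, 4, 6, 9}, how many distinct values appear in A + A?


A + A = {a + a' : a, a' ∈ A}; |A| = 7.
General bounds: 2|A| - 1 ≤ |A + A| ≤ |A|(|A|+1)/2, i.e. 13 ≤ |A + A| ≤ 28.
Lower bound 2|A|-1 is attained iff A is an arithmetic progression.
Enumerate sums a + a' for a ≤ a' (symmetric, so this suffices):
a = -6: -6+-6=-12, -6+-4=-10, -6+-2=-8, -6+3=-3, -6+4=-2, -6+6=0, -6+9=3
a = -4: -4+-4=-8, -4+-2=-6, -4+3=-1, -4+4=0, -4+6=2, -4+9=5
a = -2: -2+-2=-4, -2+3=1, -2+4=2, -2+6=4, -2+9=7
a = 3: 3+3=6, 3+4=7, 3+6=9, 3+9=12
a = 4: 4+4=8, 4+6=10, 4+9=13
a = 6: 6+6=12, 6+9=15
a = 9: 9+9=18
Distinct sums: {-12, -10, -8, -6, -4, -3, -2, -1, 0, 1, 2, 3, 4, 5, 6, 7, 8, 9, 10, 12, 13, 15, 18}
|A + A| = 23

|A + A| = 23


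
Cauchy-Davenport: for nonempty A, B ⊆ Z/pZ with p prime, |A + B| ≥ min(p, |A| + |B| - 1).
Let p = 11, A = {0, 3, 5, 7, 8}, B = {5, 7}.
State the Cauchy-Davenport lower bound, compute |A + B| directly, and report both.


Cauchy-Davenport: |A + B| ≥ min(p, |A| + |B| - 1) for A, B nonempty in Z/pZ.
|A| = 5, |B| = 2, p = 11.
CD lower bound = min(11, 5 + 2 - 1) = min(11, 6) = 6.
Compute A + B mod 11 directly:
a = 0: 0+5=5, 0+7=7
a = 3: 3+5=8, 3+7=10
a = 5: 5+5=10, 5+7=1
a = 7: 7+5=1, 7+7=3
a = 8: 8+5=2, 8+7=4
A + B = {1, 2, 3, 4, 5, 7, 8, 10}, so |A + B| = 8.
Verify: 8 ≥ 6? Yes ✓.

CD lower bound = 6, actual |A + B| = 8.


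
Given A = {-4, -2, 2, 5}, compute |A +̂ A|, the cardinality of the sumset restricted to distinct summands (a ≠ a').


Restricted sumset: A +̂ A = {a + a' : a ∈ A, a' ∈ A, a ≠ a'}.
Equivalently, take A + A and drop any sum 2a that is achievable ONLY as a + a for a ∈ A (i.e. sums representable only with equal summands).
Enumerate pairs (a, a') with a < a' (symmetric, so each unordered pair gives one sum; this covers all a ≠ a'):
  -4 + -2 = -6
  -4 + 2 = -2
  -4 + 5 = 1
  -2 + 2 = 0
  -2 + 5 = 3
  2 + 5 = 7
Collected distinct sums: {-6, -2, 0, 1, 3, 7}
|A +̂ A| = 6
(Reference bound: |A +̂ A| ≥ 2|A| - 3 for |A| ≥ 2, with |A| = 4 giving ≥ 5.)

|A +̂ A| = 6


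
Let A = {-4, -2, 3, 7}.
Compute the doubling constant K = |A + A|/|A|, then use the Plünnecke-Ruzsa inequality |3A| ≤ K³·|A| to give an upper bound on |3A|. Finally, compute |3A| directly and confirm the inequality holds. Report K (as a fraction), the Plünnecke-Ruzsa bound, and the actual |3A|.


|A| = 4.
Step 1: Compute A + A by enumerating all 16 pairs.
A + A = {-8, -6, -4, -1, 1, 3, 5, 6, 10, 14}, so |A + A| = 10.
Step 2: Doubling constant K = |A + A|/|A| = 10/4 = 10/4 ≈ 2.5000.
Step 3: Plünnecke-Ruzsa gives |3A| ≤ K³·|A| = (2.5000)³ · 4 ≈ 62.5000.
Step 4: Compute 3A = A + A + A directly by enumerating all triples (a,b,c) ∈ A³; |3A| = 19.
Step 5: Check 19 ≤ 62.5000? Yes ✓.

K = 10/4, Plünnecke-Ruzsa bound K³|A| ≈ 62.5000, |3A| = 19, inequality holds.


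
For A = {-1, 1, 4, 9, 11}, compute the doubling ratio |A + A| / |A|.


|A| = 5.
Compute A + A by enumerating all 25 pairs.
A + A = {-2, 0, 2, 3, 5, 8, 10, 12, 13, 15, 18, 20, 22}, so |A + A| = 13.
K = |A + A| / |A| = 13/5 (already in lowest terms) ≈ 2.6000.
Reference: AP of size 5 gives K = 9/5 ≈ 1.8000; a fully generic set of size 5 gives K ≈ 3.0000.

|A| = 5, |A + A| = 13, K = 13/5.


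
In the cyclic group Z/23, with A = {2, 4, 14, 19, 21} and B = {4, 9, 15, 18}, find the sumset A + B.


Work in Z/23Z: reduce every sum a + b modulo 23.
Enumerate all 20 pairs:
a = 2: 2+4=6, 2+9=11, 2+15=17, 2+18=20
a = 4: 4+4=8, 4+9=13, 4+15=19, 4+18=22
a = 14: 14+4=18, 14+9=0, 14+15=6, 14+18=9
a = 19: 19+4=0, 19+9=5, 19+15=11, 19+18=14
a = 21: 21+4=2, 21+9=7, 21+15=13, 21+18=16
Distinct residues collected: {0, 2, 5, 6, 7, 8, 9, 11, 13, 14, 16, 17, 18, 19, 20, 22}
|A + B| = 16 (out of 23 total residues).

A + B = {0, 2, 5, 6, 7, 8, 9, 11, 13, 14, 16, 17, 18, 19, 20, 22}


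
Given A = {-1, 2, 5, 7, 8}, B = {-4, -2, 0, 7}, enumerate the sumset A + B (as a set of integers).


A + B = {a + b : a ∈ A, b ∈ B}.
Enumerate all |A|·|B| = 5·4 = 20 pairs (a, b) and collect distinct sums.
a = -1: -1+-4=-5, -1+-2=-3, -1+0=-1, -1+7=6
a = 2: 2+-4=-2, 2+-2=0, 2+0=2, 2+7=9
a = 5: 5+-4=1, 5+-2=3, 5+0=5, 5+7=12
a = 7: 7+-4=3, 7+-2=5, 7+0=7, 7+7=14
a = 8: 8+-4=4, 8+-2=6, 8+0=8, 8+7=15
Collecting distinct sums: A + B = {-5, -3, -2, -1, 0, 1, 2, 3, 4, 5, 6, 7, 8, 9, 12, 14, 15}
|A + B| = 17

A + B = {-5, -3, -2, -1, 0, 1, 2, 3, 4, 5, 6, 7, 8, 9, 12, 14, 15}


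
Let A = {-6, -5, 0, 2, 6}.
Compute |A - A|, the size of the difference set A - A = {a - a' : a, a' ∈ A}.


A - A = {a - a' : a, a' ∈ A}; |A| = 5.
Bounds: 2|A|-1 ≤ |A - A| ≤ |A|² - |A| + 1, i.e. 9 ≤ |A - A| ≤ 21.
Note: 0 ∈ A - A always (from a - a). The set is symmetric: if d ∈ A - A then -d ∈ A - A.
Enumerate nonzero differences d = a - a' with a > a' (then include -d):
Positive differences: {1, 2, 4, 5, 6, 7, 8, 11, 12}
Full difference set: {0} ∪ (positive diffs) ∪ (negative diffs).
|A - A| = 1 + 2·9 = 19 (matches direct enumeration: 19).

|A - A| = 19


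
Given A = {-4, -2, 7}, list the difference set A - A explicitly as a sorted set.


A - A = {a - a' : a, a' ∈ A}.
Compute a - a' for each ordered pair (a, a'):
a = -4: -4--4=0, -4--2=-2, -4-7=-11
a = -2: -2--4=2, -2--2=0, -2-7=-9
a = 7: 7--4=11, 7--2=9, 7-7=0
Collecting distinct values (and noting 0 appears from a-a):
A - A = {-11, -9, -2, 0, 2, 9, 11}
|A - A| = 7

A - A = {-11, -9, -2, 0, 2, 9, 11}


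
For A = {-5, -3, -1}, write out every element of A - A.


A - A = {a - a' : a, a' ∈ A}.
Compute a - a' for each ordered pair (a, a'):
a = -5: -5--5=0, -5--3=-2, -5--1=-4
a = -3: -3--5=2, -3--3=0, -3--1=-2
a = -1: -1--5=4, -1--3=2, -1--1=0
Collecting distinct values (and noting 0 appears from a-a):
A - A = {-4, -2, 0, 2, 4}
|A - A| = 5

A - A = {-4, -2, 0, 2, 4}


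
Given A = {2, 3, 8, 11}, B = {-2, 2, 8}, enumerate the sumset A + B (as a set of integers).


A + B = {a + b : a ∈ A, b ∈ B}.
Enumerate all |A|·|B| = 4·3 = 12 pairs (a, b) and collect distinct sums.
a = 2: 2+-2=0, 2+2=4, 2+8=10
a = 3: 3+-2=1, 3+2=5, 3+8=11
a = 8: 8+-2=6, 8+2=10, 8+8=16
a = 11: 11+-2=9, 11+2=13, 11+8=19
Collecting distinct sums: A + B = {0, 1, 4, 5, 6, 9, 10, 11, 13, 16, 19}
|A + B| = 11

A + B = {0, 1, 4, 5, 6, 9, 10, 11, 13, 16, 19}


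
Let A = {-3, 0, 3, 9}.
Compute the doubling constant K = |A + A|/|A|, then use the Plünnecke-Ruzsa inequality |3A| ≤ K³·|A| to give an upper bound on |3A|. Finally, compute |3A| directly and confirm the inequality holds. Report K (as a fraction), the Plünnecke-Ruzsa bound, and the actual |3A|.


|A| = 4.
Step 1: Compute A + A by enumerating all 16 pairs.
A + A = {-6, -3, 0, 3, 6, 9, 12, 18}, so |A + A| = 8.
Step 2: Doubling constant K = |A + A|/|A| = 8/4 = 8/4 ≈ 2.0000.
Step 3: Plünnecke-Ruzsa gives |3A| ≤ K³·|A| = (2.0000)³ · 4 ≈ 32.0000.
Step 4: Compute 3A = A + A + A directly by enumerating all triples (a,b,c) ∈ A³; |3A| = 12.
Step 5: Check 12 ≤ 32.0000? Yes ✓.

K = 8/4, Plünnecke-Ruzsa bound K³|A| ≈ 32.0000, |3A| = 12, inequality holds.


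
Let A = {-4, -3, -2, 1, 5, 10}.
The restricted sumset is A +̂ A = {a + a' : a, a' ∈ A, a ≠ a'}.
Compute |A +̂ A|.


Restricted sumset: A +̂ A = {a + a' : a ∈ A, a' ∈ A, a ≠ a'}.
Equivalently, take A + A and drop any sum 2a that is achievable ONLY as a + a for a ∈ A (i.e. sums representable only with equal summands).
Enumerate pairs (a, a') with a < a' (symmetric, so each unordered pair gives one sum; this covers all a ≠ a'):
  -4 + -3 = -7
  -4 + -2 = -6
  -4 + 1 = -3
  -4 + 5 = 1
  -4 + 10 = 6
  -3 + -2 = -5
  -3 + 1 = -2
  -3 + 5 = 2
  -3 + 10 = 7
  -2 + 1 = -1
  -2 + 5 = 3
  -2 + 10 = 8
  1 + 5 = 6
  1 + 10 = 11
  5 + 10 = 15
Collected distinct sums: {-7, -6, -5, -3, -2, -1, 1, 2, 3, 6, 7, 8, 11, 15}
|A +̂ A| = 14
(Reference bound: |A +̂ A| ≥ 2|A| - 3 for |A| ≥ 2, with |A| = 6 giving ≥ 9.)

|A +̂ A| = 14


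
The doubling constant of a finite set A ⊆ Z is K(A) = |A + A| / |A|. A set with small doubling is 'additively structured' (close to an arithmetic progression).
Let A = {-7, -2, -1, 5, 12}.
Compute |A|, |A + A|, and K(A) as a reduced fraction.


|A| = 5.
Compute A + A by enumerating all 25 pairs.
A + A = {-14, -9, -8, -4, -3, -2, 3, 4, 5, 10, 11, 17, 24}, so |A + A| = 13.
K = |A + A| / |A| = 13/5 (already in lowest terms) ≈ 2.6000.
Reference: AP of size 5 gives K = 9/5 ≈ 1.8000; a fully generic set of size 5 gives K ≈ 3.0000.

|A| = 5, |A + A| = 13, K = 13/5.


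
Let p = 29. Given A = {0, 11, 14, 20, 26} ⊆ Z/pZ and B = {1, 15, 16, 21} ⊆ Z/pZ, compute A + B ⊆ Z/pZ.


Work in Z/29Z: reduce every sum a + b modulo 29.
Enumerate all 20 pairs:
a = 0: 0+1=1, 0+15=15, 0+16=16, 0+21=21
a = 11: 11+1=12, 11+15=26, 11+16=27, 11+21=3
a = 14: 14+1=15, 14+15=0, 14+16=1, 14+21=6
a = 20: 20+1=21, 20+15=6, 20+16=7, 20+21=12
a = 26: 26+1=27, 26+15=12, 26+16=13, 26+21=18
Distinct residues collected: {0, 1, 3, 6, 7, 12, 13, 15, 16, 18, 21, 26, 27}
|A + B| = 13 (out of 29 total residues).

A + B = {0, 1, 3, 6, 7, 12, 13, 15, 16, 18, 21, 26, 27}


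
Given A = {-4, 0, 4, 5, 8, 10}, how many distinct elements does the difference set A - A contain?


A - A = {a - a' : a, a' ∈ A}; |A| = 6.
Bounds: 2|A|-1 ≤ |A - A| ≤ |A|² - |A| + 1, i.e. 11 ≤ |A - A| ≤ 31.
Note: 0 ∈ A - A always (from a - a). The set is symmetric: if d ∈ A - A then -d ∈ A - A.
Enumerate nonzero differences d = a - a' with a > a' (then include -d):
Positive differences: {1, 2, 3, 4, 5, 6, 8, 9, 10, 12, 14}
Full difference set: {0} ∪ (positive diffs) ∪ (negative diffs).
|A - A| = 1 + 2·11 = 23 (matches direct enumeration: 23).

|A - A| = 23


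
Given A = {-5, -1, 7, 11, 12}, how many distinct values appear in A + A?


A + A = {a + a' : a, a' ∈ A}; |A| = 5.
General bounds: 2|A| - 1 ≤ |A + A| ≤ |A|(|A|+1)/2, i.e. 9 ≤ |A + A| ≤ 15.
Lower bound 2|A|-1 is attained iff A is an arithmetic progression.
Enumerate sums a + a' for a ≤ a' (symmetric, so this suffices):
a = -5: -5+-5=-10, -5+-1=-6, -5+7=2, -5+11=6, -5+12=7
a = -1: -1+-1=-2, -1+7=6, -1+11=10, -1+12=11
a = 7: 7+7=14, 7+11=18, 7+12=19
a = 11: 11+11=22, 11+12=23
a = 12: 12+12=24
Distinct sums: {-10, -6, -2, 2, 6, 7, 10, 11, 14, 18, 19, 22, 23, 24}
|A + A| = 14

|A + A| = 14


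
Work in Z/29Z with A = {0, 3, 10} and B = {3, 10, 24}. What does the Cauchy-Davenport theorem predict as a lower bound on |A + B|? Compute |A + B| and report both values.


Cauchy-Davenport: |A + B| ≥ min(p, |A| + |B| - 1) for A, B nonempty in Z/pZ.
|A| = 3, |B| = 3, p = 29.
CD lower bound = min(29, 3 + 3 - 1) = min(29, 5) = 5.
Compute A + B mod 29 directly:
a = 0: 0+3=3, 0+10=10, 0+24=24
a = 3: 3+3=6, 3+10=13, 3+24=27
a = 10: 10+3=13, 10+10=20, 10+24=5
A + B = {3, 5, 6, 10, 13, 20, 24, 27}, so |A + B| = 8.
Verify: 8 ≥ 5? Yes ✓.

CD lower bound = 5, actual |A + B| = 8.


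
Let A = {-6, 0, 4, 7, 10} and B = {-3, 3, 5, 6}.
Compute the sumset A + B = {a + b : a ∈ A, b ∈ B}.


A + B = {a + b : a ∈ A, b ∈ B}.
Enumerate all |A|·|B| = 5·4 = 20 pairs (a, b) and collect distinct sums.
a = -6: -6+-3=-9, -6+3=-3, -6+5=-1, -6+6=0
a = 0: 0+-3=-3, 0+3=3, 0+5=5, 0+6=6
a = 4: 4+-3=1, 4+3=7, 4+5=9, 4+6=10
a = 7: 7+-3=4, 7+3=10, 7+5=12, 7+6=13
a = 10: 10+-3=7, 10+3=13, 10+5=15, 10+6=16
Collecting distinct sums: A + B = {-9, -3, -1, 0, 1, 3, 4, 5, 6, 7, 9, 10, 12, 13, 15, 16}
|A + B| = 16

A + B = {-9, -3, -1, 0, 1, 3, 4, 5, 6, 7, 9, 10, 12, 13, 15, 16}


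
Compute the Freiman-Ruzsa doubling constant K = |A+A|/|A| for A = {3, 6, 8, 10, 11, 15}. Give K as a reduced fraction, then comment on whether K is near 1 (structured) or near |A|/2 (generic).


|A| = 6.
Compute A + A by enumerating all 36 pairs.
A + A = {6, 9, 11, 12, 13, 14, 16, 17, 18, 19, 20, 21, 22, 23, 25, 26, 30}, so |A + A| = 17.
K = |A + A| / |A| = 17/6 (already in lowest terms) ≈ 2.8333.
Reference: AP of size 6 gives K = 11/6 ≈ 1.8333; a fully generic set of size 6 gives K ≈ 3.5000.

|A| = 6, |A + A| = 17, K = 17/6.


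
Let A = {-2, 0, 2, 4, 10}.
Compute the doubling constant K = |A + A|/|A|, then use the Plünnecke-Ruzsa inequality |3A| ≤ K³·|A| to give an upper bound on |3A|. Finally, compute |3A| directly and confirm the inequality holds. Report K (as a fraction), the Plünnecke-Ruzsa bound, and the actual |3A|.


|A| = 5.
Step 1: Compute A + A by enumerating all 25 pairs.
A + A = {-4, -2, 0, 2, 4, 6, 8, 10, 12, 14, 20}, so |A + A| = 11.
Step 2: Doubling constant K = |A + A|/|A| = 11/5 = 11/5 ≈ 2.2000.
Step 3: Plünnecke-Ruzsa gives |3A| ≤ K³·|A| = (2.2000)³ · 5 ≈ 53.2400.
Step 4: Compute 3A = A + A + A directly by enumerating all triples (a,b,c) ∈ A³; |3A| = 17.
Step 5: Check 17 ≤ 53.2400? Yes ✓.

K = 11/5, Plünnecke-Ruzsa bound K³|A| ≈ 53.2400, |3A| = 17, inequality holds.


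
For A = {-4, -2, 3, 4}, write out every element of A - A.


A - A = {a - a' : a, a' ∈ A}.
Compute a - a' for each ordered pair (a, a'):
a = -4: -4--4=0, -4--2=-2, -4-3=-7, -4-4=-8
a = -2: -2--4=2, -2--2=0, -2-3=-5, -2-4=-6
a = 3: 3--4=7, 3--2=5, 3-3=0, 3-4=-1
a = 4: 4--4=8, 4--2=6, 4-3=1, 4-4=0
Collecting distinct values (and noting 0 appears from a-a):
A - A = {-8, -7, -6, -5, -2, -1, 0, 1, 2, 5, 6, 7, 8}
|A - A| = 13

A - A = {-8, -7, -6, -5, -2, -1, 0, 1, 2, 5, 6, 7, 8}


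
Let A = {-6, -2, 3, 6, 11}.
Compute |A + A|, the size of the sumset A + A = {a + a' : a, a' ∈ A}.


A + A = {a + a' : a, a' ∈ A}; |A| = 5.
General bounds: 2|A| - 1 ≤ |A + A| ≤ |A|(|A|+1)/2, i.e. 9 ≤ |A + A| ≤ 15.
Lower bound 2|A|-1 is attained iff A is an arithmetic progression.
Enumerate sums a + a' for a ≤ a' (symmetric, so this suffices):
a = -6: -6+-6=-12, -6+-2=-8, -6+3=-3, -6+6=0, -6+11=5
a = -2: -2+-2=-4, -2+3=1, -2+6=4, -2+11=9
a = 3: 3+3=6, 3+6=9, 3+11=14
a = 6: 6+6=12, 6+11=17
a = 11: 11+11=22
Distinct sums: {-12, -8, -4, -3, 0, 1, 4, 5, 6, 9, 12, 14, 17, 22}
|A + A| = 14

|A + A| = 14


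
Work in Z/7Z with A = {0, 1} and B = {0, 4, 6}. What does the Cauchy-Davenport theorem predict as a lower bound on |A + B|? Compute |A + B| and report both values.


Cauchy-Davenport: |A + B| ≥ min(p, |A| + |B| - 1) for A, B nonempty in Z/pZ.
|A| = 2, |B| = 3, p = 7.
CD lower bound = min(7, 2 + 3 - 1) = min(7, 4) = 4.
Compute A + B mod 7 directly:
a = 0: 0+0=0, 0+4=4, 0+6=6
a = 1: 1+0=1, 1+4=5, 1+6=0
A + B = {0, 1, 4, 5, 6}, so |A + B| = 5.
Verify: 5 ≥ 4? Yes ✓.

CD lower bound = 4, actual |A + B| = 5.


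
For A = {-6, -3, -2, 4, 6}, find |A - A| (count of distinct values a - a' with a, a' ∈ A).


A - A = {a - a' : a, a' ∈ A}; |A| = 5.
Bounds: 2|A|-1 ≤ |A - A| ≤ |A|² - |A| + 1, i.e. 9 ≤ |A - A| ≤ 21.
Note: 0 ∈ A - A always (from a - a). The set is symmetric: if d ∈ A - A then -d ∈ A - A.
Enumerate nonzero differences d = a - a' with a > a' (then include -d):
Positive differences: {1, 2, 3, 4, 6, 7, 8, 9, 10, 12}
Full difference set: {0} ∪ (positive diffs) ∪ (negative diffs).
|A - A| = 1 + 2·10 = 21 (matches direct enumeration: 21).

|A - A| = 21


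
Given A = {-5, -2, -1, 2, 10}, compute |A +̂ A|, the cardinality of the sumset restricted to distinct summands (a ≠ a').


Restricted sumset: A +̂ A = {a + a' : a ∈ A, a' ∈ A, a ≠ a'}.
Equivalently, take A + A and drop any sum 2a that is achievable ONLY as a + a for a ∈ A (i.e. sums representable only with equal summands).
Enumerate pairs (a, a') with a < a' (symmetric, so each unordered pair gives one sum; this covers all a ≠ a'):
  -5 + -2 = -7
  -5 + -1 = -6
  -5 + 2 = -3
  -5 + 10 = 5
  -2 + -1 = -3
  -2 + 2 = 0
  -2 + 10 = 8
  -1 + 2 = 1
  -1 + 10 = 9
  2 + 10 = 12
Collected distinct sums: {-7, -6, -3, 0, 1, 5, 8, 9, 12}
|A +̂ A| = 9
(Reference bound: |A +̂ A| ≥ 2|A| - 3 for |A| ≥ 2, with |A| = 5 giving ≥ 7.)

|A +̂ A| = 9


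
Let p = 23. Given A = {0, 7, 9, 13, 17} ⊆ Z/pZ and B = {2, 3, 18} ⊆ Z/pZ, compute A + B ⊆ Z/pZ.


Work in Z/23Z: reduce every sum a + b modulo 23.
Enumerate all 15 pairs:
a = 0: 0+2=2, 0+3=3, 0+18=18
a = 7: 7+2=9, 7+3=10, 7+18=2
a = 9: 9+2=11, 9+3=12, 9+18=4
a = 13: 13+2=15, 13+3=16, 13+18=8
a = 17: 17+2=19, 17+3=20, 17+18=12
Distinct residues collected: {2, 3, 4, 8, 9, 10, 11, 12, 15, 16, 18, 19, 20}
|A + B| = 13 (out of 23 total residues).

A + B = {2, 3, 4, 8, 9, 10, 11, 12, 15, 16, 18, 19, 20}


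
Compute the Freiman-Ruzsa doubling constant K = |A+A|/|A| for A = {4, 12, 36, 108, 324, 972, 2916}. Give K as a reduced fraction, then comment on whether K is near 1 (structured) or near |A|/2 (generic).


|A| = 7.
Compute A + A by enumerating all 49 pairs.
A + A = {8, 16, 24, 40, 48, 72, 112, 120, 144, 216, 328, 336, 360, 432, 648, 976, 984, 1008, 1080, 1296, 1944, 2920, 2928, 2952, 3024, 3240, 3888, 5832}, so |A + A| = 28.
K = |A + A| / |A| = 28/7 = 4/1 ≈ 4.0000.
Reference: AP of size 7 gives K = 13/7 ≈ 1.8571; a fully generic set of size 7 gives K ≈ 4.0000.

|A| = 7, |A + A| = 28, K = 28/7 = 4/1.


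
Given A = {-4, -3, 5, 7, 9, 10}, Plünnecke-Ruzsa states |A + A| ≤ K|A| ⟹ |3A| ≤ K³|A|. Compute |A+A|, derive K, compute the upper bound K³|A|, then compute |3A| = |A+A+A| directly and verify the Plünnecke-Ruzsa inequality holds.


|A| = 6.
Step 1: Compute A + A by enumerating all 36 pairs.
A + A = {-8, -7, -6, 1, 2, 3, 4, 5, 6, 7, 10, 12, 14, 15, 16, 17, 18, 19, 20}, so |A + A| = 19.
Step 2: Doubling constant K = |A + A|/|A| = 19/6 = 19/6 ≈ 3.1667.
Step 3: Plünnecke-Ruzsa gives |3A| ≤ K³·|A| = (3.1667)³ · 6 ≈ 190.5278.
Step 4: Compute 3A = A + A + A directly by enumerating all triples (a,b,c) ∈ A³; |3A| = 36.
Step 5: Check 36 ≤ 190.5278? Yes ✓.

K = 19/6, Plünnecke-Ruzsa bound K³|A| ≈ 190.5278, |3A| = 36, inequality holds.


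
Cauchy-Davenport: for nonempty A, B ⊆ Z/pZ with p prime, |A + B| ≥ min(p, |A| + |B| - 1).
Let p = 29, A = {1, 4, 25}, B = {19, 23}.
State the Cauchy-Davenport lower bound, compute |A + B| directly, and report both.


Cauchy-Davenport: |A + B| ≥ min(p, |A| + |B| - 1) for A, B nonempty in Z/pZ.
|A| = 3, |B| = 2, p = 29.
CD lower bound = min(29, 3 + 2 - 1) = min(29, 4) = 4.
Compute A + B mod 29 directly:
a = 1: 1+19=20, 1+23=24
a = 4: 4+19=23, 4+23=27
a = 25: 25+19=15, 25+23=19
A + B = {15, 19, 20, 23, 24, 27}, so |A + B| = 6.
Verify: 6 ≥ 4? Yes ✓.

CD lower bound = 4, actual |A + B| = 6.


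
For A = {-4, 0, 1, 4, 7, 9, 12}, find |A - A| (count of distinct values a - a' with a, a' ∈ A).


A - A = {a - a' : a, a' ∈ A}; |A| = 7.
Bounds: 2|A|-1 ≤ |A - A| ≤ |A|² - |A| + 1, i.e. 13 ≤ |A - A| ≤ 43.
Note: 0 ∈ A - A always (from a - a). The set is symmetric: if d ∈ A - A then -d ∈ A - A.
Enumerate nonzero differences d = a - a' with a > a' (then include -d):
Positive differences: {1, 2, 3, 4, 5, 6, 7, 8, 9, 11, 12, 13, 16}
Full difference set: {0} ∪ (positive diffs) ∪ (negative diffs).
|A - A| = 1 + 2·13 = 27 (matches direct enumeration: 27).

|A - A| = 27


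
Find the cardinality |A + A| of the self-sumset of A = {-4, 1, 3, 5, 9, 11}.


A + A = {a + a' : a, a' ∈ A}; |A| = 6.
General bounds: 2|A| - 1 ≤ |A + A| ≤ |A|(|A|+1)/2, i.e. 11 ≤ |A + A| ≤ 21.
Lower bound 2|A|-1 is attained iff A is an arithmetic progression.
Enumerate sums a + a' for a ≤ a' (symmetric, so this suffices):
a = -4: -4+-4=-8, -4+1=-3, -4+3=-1, -4+5=1, -4+9=5, -4+11=7
a = 1: 1+1=2, 1+3=4, 1+5=6, 1+9=10, 1+11=12
a = 3: 3+3=6, 3+5=8, 3+9=12, 3+11=14
a = 5: 5+5=10, 5+9=14, 5+11=16
a = 9: 9+9=18, 9+11=20
a = 11: 11+11=22
Distinct sums: {-8, -3, -1, 1, 2, 4, 5, 6, 7, 8, 10, 12, 14, 16, 18, 20, 22}
|A + A| = 17

|A + A| = 17


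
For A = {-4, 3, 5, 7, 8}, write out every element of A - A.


A - A = {a - a' : a, a' ∈ A}.
Compute a - a' for each ordered pair (a, a'):
a = -4: -4--4=0, -4-3=-7, -4-5=-9, -4-7=-11, -4-8=-12
a = 3: 3--4=7, 3-3=0, 3-5=-2, 3-7=-4, 3-8=-5
a = 5: 5--4=9, 5-3=2, 5-5=0, 5-7=-2, 5-8=-3
a = 7: 7--4=11, 7-3=4, 7-5=2, 7-7=0, 7-8=-1
a = 8: 8--4=12, 8-3=5, 8-5=3, 8-7=1, 8-8=0
Collecting distinct values (and noting 0 appears from a-a):
A - A = {-12, -11, -9, -7, -5, -4, -3, -2, -1, 0, 1, 2, 3, 4, 5, 7, 9, 11, 12}
|A - A| = 19

A - A = {-12, -11, -9, -7, -5, -4, -3, -2, -1, 0, 1, 2, 3, 4, 5, 7, 9, 11, 12}


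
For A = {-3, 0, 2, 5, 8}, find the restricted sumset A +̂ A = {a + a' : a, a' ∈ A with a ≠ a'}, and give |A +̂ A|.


Restricted sumset: A +̂ A = {a + a' : a ∈ A, a' ∈ A, a ≠ a'}.
Equivalently, take A + A and drop any sum 2a that is achievable ONLY as a + a for a ∈ A (i.e. sums representable only with equal summands).
Enumerate pairs (a, a') with a < a' (symmetric, so each unordered pair gives one sum; this covers all a ≠ a'):
  -3 + 0 = -3
  -3 + 2 = -1
  -3 + 5 = 2
  -3 + 8 = 5
  0 + 2 = 2
  0 + 5 = 5
  0 + 8 = 8
  2 + 5 = 7
  2 + 8 = 10
  5 + 8 = 13
Collected distinct sums: {-3, -1, 2, 5, 7, 8, 10, 13}
|A +̂ A| = 8
(Reference bound: |A +̂ A| ≥ 2|A| - 3 for |A| ≥ 2, with |A| = 5 giving ≥ 7.)

|A +̂ A| = 8


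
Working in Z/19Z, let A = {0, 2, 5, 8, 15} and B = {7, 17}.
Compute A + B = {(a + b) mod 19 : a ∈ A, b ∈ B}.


Work in Z/19Z: reduce every sum a + b modulo 19.
Enumerate all 10 pairs:
a = 0: 0+7=7, 0+17=17
a = 2: 2+7=9, 2+17=0
a = 5: 5+7=12, 5+17=3
a = 8: 8+7=15, 8+17=6
a = 15: 15+7=3, 15+17=13
Distinct residues collected: {0, 3, 6, 7, 9, 12, 13, 15, 17}
|A + B| = 9 (out of 19 total residues).

A + B = {0, 3, 6, 7, 9, 12, 13, 15, 17}


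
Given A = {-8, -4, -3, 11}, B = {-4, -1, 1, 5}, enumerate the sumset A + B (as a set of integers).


A + B = {a + b : a ∈ A, b ∈ B}.
Enumerate all |A|·|B| = 4·4 = 16 pairs (a, b) and collect distinct sums.
a = -8: -8+-4=-12, -8+-1=-9, -8+1=-7, -8+5=-3
a = -4: -4+-4=-8, -4+-1=-5, -4+1=-3, -4+5=1
a = -3: -3+-4=-7, -3+-1=-4, -3+1=-2, -3+5=2
a = 11: 11+-4=7, 11+-1=10, 11+1=12, 11+5=16
Collecting distinct sums: A + B = {-12, -9, -8, -7, -5, -4, -3, -2, 1, 2, 7, 10, 12, 16}
|A + B| = 14

A + B = {-12, -9, -8, -7, -5, -4, -3, -2, 1, 2, 7, 10, 12, 16}


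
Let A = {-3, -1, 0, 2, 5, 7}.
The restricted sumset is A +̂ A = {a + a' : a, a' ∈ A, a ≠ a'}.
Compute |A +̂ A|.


Restricted sumset: A +̂ A = {a + a' : a ∈ A, a' ∈ A, a ≠ a'}.
Equivalently, take A + A and drop any sum 2a that is achievable ONLY as a + a for a ∈ A (i.e. sums representable only with equal summands).
Enumerate pairs (a, a') with a < a' (symmetric, so each unordered pair gives one sum; this covers all a ≠ a'):
  -3 + -1 = -4
  -3 + 0 = -3
  -3 + 2 = -1
  -3 + 5 = 2
  -3 + 7 = 4
  -1 + 0 = -1
  -1 + 2 = 1
  -1 + 5 = 4
  -1 + 7 = 6
  0 + 2 = 2
  0 + 5 = 5
  0 + 7 = 7
  2 + 5 = 7
  2 + 7 = 9
  5 + 7 = 12
Collected distinct sums: {-4, -3, -1, 1, 2, 4, 5, 6, 7, 9, 12}
|A +̂ A| = 11
(Reference bound: |A +̂ A| ≥ 2|A| - 3 for |A| ≥ 2, with |A| = 6 giving ≥ 9.)

|A +̂ A| = 11


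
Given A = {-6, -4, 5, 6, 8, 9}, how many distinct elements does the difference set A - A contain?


A - A = {a - a' : a, a' ∈ A}; |A| = 6.
Bounds: 2|A|-1 ≤ |A - A| ≤ |A|² - |A| + 1, i.e. 11 ≤ |A - A| ≤ 31.
Note: 0 ∈ A - A always (from a - a). The set is symmetric: if d ∈ A - A then -d ∈ A - A.
Enumerate nonzero differences d = a - a' with a > a' (then include -d):
Positive differences: {1, 2, 3, 4, 9, 10, 11, 12, 13, 14, 15}
Full difference set: {0} ∪ (positive diffs) ∪ (negative diffs).
|A - A| = 1 + 2·11 = 23 (matches direct enumeration: 23).

|A - A| = 23


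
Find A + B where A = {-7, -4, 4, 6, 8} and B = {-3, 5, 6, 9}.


A + B = {a + b : a ∈ A, b ∈ B}.
Enumerate all |A|·|B| = 5·4 = 20 pairs (a, b) and collect distinct sums.
a = -7: -7+-3=-10, -7+5=-2, -7+6=-1, -7+9=2
a = -4: -4+-3=-7, -4+5=1, -4+6=2, -4+9=5
a = 4: 4+-3=1, 4+5=9, 4+6=10, 4+9=13
a = 6: 6+-3=3, 6+5=11, 6+6=12, 6+9=15
a = 8: 8+-3=5, 8+5=13, 8+6=14, 8+9=17
Collecting distinct sums: A + B = {-10, -7, -2, -1, 1, 2, 3, 5, 9, 10, 11, 12, 13, 14, 15, 17}
|A + B| = 16

A + B = {-10, -7, -2, -1, 1, 2, 3, 5, 9, 10, 11, 12, 13, 14, 15, 17}


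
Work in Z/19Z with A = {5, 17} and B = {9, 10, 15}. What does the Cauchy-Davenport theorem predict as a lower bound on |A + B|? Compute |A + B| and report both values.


Cauchy-Davenport: |A + B| ≥ min(p, |A| + |B| - 1) for A, B nonempty in Z/pZ.
|A| = 2, |B| = 3, p = 19.
CD lower bound = min(19, 2 + 3 - 1) = min(19, 4) = 4.
Compute A + B mod 19 directly:
a = 5: 5+9=14, 5+10=15, 5+15=1
a = 17: 17+9=7, 17+10=8, 17+15=13
A + B = {1, 7, 8, 13, 14, 15}, so |A + B| = 6.
Verify: 6 ≥ 4? Yes ✓.

CD lower bound = 4, actual |A + B| = 6.


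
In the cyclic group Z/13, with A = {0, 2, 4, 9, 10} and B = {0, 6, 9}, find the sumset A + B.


Work in Z/13Z: reduce every sum a + b modulo 13.
Enumerate all 15 pairs:
a = 0: 0+0=0, 0+6=6, 0+9=9
a = 2: 2+0=2, 2+6=8, 2+9=11
a = 4: 4+0=4, 4+6=10, 4+9=0
a = 9: 9+0=9, 9+6=2, 9+9=5
a = 10: 10+0=10, 10+6=3, 10+9=6
Distinct residues collected: {0, 2, 3, 4, 5, 6, 8, 9, 10, 11}
|A + B| = 10 (out of 13 total residues).

A + B = {0, 2, 3, 4, 5, 6, 8, 9, 10, 11}


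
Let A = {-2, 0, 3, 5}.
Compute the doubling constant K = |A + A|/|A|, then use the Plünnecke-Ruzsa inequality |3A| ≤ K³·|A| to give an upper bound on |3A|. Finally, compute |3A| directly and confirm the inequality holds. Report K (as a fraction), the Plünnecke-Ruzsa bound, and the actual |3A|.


|A| = 4.
Step 1: Compute A + A by enumerating all 16 pairs.
A + A = {-4, -2, 0, 1, 3, 5, 6, 8, 10}, so |A + A| = 9.
Step 2: Doubling constant K = |A + A|/|A| = 9/4 = 9/4 ≈ 2.2500.
Step 3: Plünnecke-Ruzsa gives |3A| ≤ K³·|A| = (2.2500)³ · 4 ≈ 45.5625.
Step 4: Compute 3A = A + A + A directly by enumerating all triples (a,b,c) ∈ A³; |3A| = 16.
Step 5: Check 16 ≤ 45.5625? Yes ✓.

K = 9/4, Plünnecke-Ruzsa bound K³|A| ≈ 45.5625, |3A| = 16, inequality holds.


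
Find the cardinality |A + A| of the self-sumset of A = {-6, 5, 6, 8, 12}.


A + A = {a + a' : a, a' ∈ A}; |A| = 5.
General bounds: 2|A| - 1 ≤ |A + A| ≤ |A|(|A|+1)/2, i.e. 9 ≤ |A + A| ≤ 15.
Lower bound 2|A|-1 is attained iff A is an arithmetic progression.
Enumerate sums a + a' for a ≤ a' (symmetric, so this suffices):
a = -6: -6+-6=-12, -6+5=-1, -6+6=0, -6+8=2, -6+12=6
a = 5: 5+5=10, 5+6=11, 5+8=13, 5+12=17
a = 6: 6+6=12, 6+8=14, 6+12=18
a = 8: 8+8=16, 8+12=20
a = 12: 12+12=24
Distinct sums: {-12, -1, 0, 2, 6, 10, 11, 12, 13, 14, 16, 17, 18, 20, 24}
|A + A| = 15

|A + A| = 15


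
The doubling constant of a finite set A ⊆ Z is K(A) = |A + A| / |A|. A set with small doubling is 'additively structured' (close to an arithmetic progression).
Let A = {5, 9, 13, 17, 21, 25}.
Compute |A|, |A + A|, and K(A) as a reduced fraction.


|A| = 6.
Compute A + A by enumerating all 36 pairs.
A + A = {10, 14, 18, 22, 26, 30, 34, 38, 42, 46, 50}, so |A + A| = 11.
K = |A + A| / |A| = 11/6 (already in lowest terms) ≈ 1.8333.
Reference: AP of size 6 gives K = 11/6 ≈ 1.8333; a fully generic set of size 6 gives K ≈ 3.5000.

|A| = 6, |A + A| = 11, K = 11/6.


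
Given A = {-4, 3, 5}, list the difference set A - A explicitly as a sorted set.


A - A = {a - a' : a, a' ∈ A}.
Compute a - a' for each ordered pair (a, a'):
a = -4: -4--4=0, -4-3=-7, -4-5=-9
a = 3: 3--4=7, 3-3=0, 3-5=-2
a = 5: 5--4=9, 5-3=2, 5-5=0
Collecting distinct values (and noting 0 appears from a-a):
A - A = {-9, -7, -2, 0, 2, 7, 9}
|A - A| = 7

A - A = {-9, -7, -2, 0, 2, 7, 9}


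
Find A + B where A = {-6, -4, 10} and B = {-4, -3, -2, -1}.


A + B = {a + b : a ∈ A, b ∈ B}.
Enumerate all |A|·|B| = 3·4 = 12 pairs (a, b) and collect distinct sums.
a = -6: -6+-4=-10, -6+-3=-9, -6+-2=-8, -6+-1=-7
a = -4: -4+-4=-8, -4+-3=-7, -4+-2=-6, -4+-1=-5
a = 10: 10+-4=6, 10+-3=7, 10+-2=8, 10+-1=9
Collecting distinct sums: A + B = {-10, -9, -8, -7, -6, -5, 6, 7, 8, 9}
|A + B| = 10

A + B = {-10, -9, -8, -7, -6, -5, 6, 7, 8, 9}


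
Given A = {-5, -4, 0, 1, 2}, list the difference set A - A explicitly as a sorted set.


A - A = {a - a' : a, a' ∈ A}.
Compute a - a' for each ordered pair (a, a'):
a = -5: -5--5=0, -5--4=-1, -5-0=-5, -5-1=-6, -5-2=-7
a = -4: -4--5=1, -4--4=0, -4-0=-4, -4-1=-5, -4-2=-6
a = 0: 0--5=5, 0--4=4, 0-0=0, 0-1=-1, 0-2=-2
a = 1: 1--5=6, 1--4=5, 1-0=1, 1-1=0, 1-2=-1
a = 2: 2--5=7, 2--4=6, 2-0=2, 2-1=1, 2-2=0
Collecting distinct values (and noting 0 appears from a-a):
A - A = {-7, -6, -5, -4, -2, -1, 0, 1, 2, 4, 5, 6, 7}
|A - A| = 13

A - A = {-7, -6, -5, -4, -2, -1, 0, 1, 2, 4, 5, 6, 7}


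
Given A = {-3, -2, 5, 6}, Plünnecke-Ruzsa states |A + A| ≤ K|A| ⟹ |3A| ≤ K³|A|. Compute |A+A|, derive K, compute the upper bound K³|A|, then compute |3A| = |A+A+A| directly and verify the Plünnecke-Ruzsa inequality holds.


|A| = 4.
Step 1: Compute A + A by enumerating all 16 pairs.
A + A = {-6, -5, -4, 2, 3, 4, 10, 11, 12}, so |A + A| = 9.
Step 2: Doubling constant K = |A + A|/|A| = 9/4 = 9/4 ≈ 2.2500.
Step 3: Plünnecke-Ruzsa gives |3A| ≤ K³·|A| = (2.2500)³ · 4 ≈ 45.5625.
Step 4: Compute 3A = A + A + A directly by enumerating all triples (a,b,c) ∈ A³; |3A| = 16.
Step 5: Check 16 ≤ 45.5625? Yes ✓.

K = 9/4, Plünnecke-Ruzsa bound K³|A| ≈ 45.5625, |3A| = 16, inequality holds.


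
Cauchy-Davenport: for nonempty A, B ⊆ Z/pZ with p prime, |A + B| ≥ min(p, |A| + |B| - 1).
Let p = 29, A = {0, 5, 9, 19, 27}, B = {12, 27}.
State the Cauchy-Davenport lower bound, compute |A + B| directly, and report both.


Cauchy-Davenport: |A + B| ≥ min(p, |A| + |B| - 1) for A, B nonempty in Z/pZ.
|A| = 5, |B| = 2, p = 29.
CD lower bound = min(29, 5 + 2 - 1) = min(29, 6) = 6.
Compute A + B mod 29 directly:
a = 0: 0+12=12, 0+27=27
a = 5: 5+12=17, 5+27=3
a = 9: 9+12=21, 9+27=7
a = 19: 19+12=2, 19+27=17
a = 27: 27+12=10, 27+27=25
A + B = {2, 3, 7, 10, 12, 17, 21, 25, 27}, so |A + B| = 9.
Verify: 9 ≥ 6? Yes ✓.

CD lower bound = 6, actual |A + B| = 9.


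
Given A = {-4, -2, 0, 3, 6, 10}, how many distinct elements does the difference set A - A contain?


A - A = {a - a' : a, a' ∈ A}; |A| = 6.
Bounds: 2|A|-1 ≤ |A - A| ≤ |A|² - |A| + 1, i.e. 11 ≤ |A - A| ≤ 31.
Note: 0 ∈ A - A always (from a - a). The set is symmetric: if d ∈ A - A then -d ∈ A - A.
Enumerate nonzero differences d = a - a' with a > a' (then include -d):
Positive differences: {2, 3, 4, 5, 6, 7, 8, 10, 12, 14}
Full difference set: {0} ∪ (positive diffs) ∪ (negative diffs).
|A - A| = 1 + 2·10 = 21 (matches direct enumeration: 21).

|A - A| = 21


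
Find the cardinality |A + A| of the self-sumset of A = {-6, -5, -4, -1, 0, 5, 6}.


A + A = {a + a' : a, a' ∈ A}; |A| = 7.
General bounds: 2|A| - 1 ≤ |A + A| ≤ |A|(|A|+1)/2, i.e. 13 ≤ |A + A| ≤ 28.
Lower bound 2|A|-1 is attained iff A is an arithmetic progression.
Enumerate sums a + a' for a ≤ a' (symmetric, so this suffices):
a = -6: -6+-6=-12, -6+-5=-11, -6+-4=-10, -6+-1=-7, -6+0=-6, -6+5=-1, -6+6=0
a = -5: -5+-5=-10, -5+-4=-9, -5+-1=-6, -5+0=-5, -5+5=0, -5+6=1
a = -4: -4+-4=-8, -4+-1=-5, -4+0=-4, -4+5=1, -4+6=2
a = -1: -1+-1=-2, -1+0=-1, -1+5=4, -1+6=5
a = 0: 0+0=0, 0+5=5, 0+6=6
a = 5: 5+5=10, 5+6=11
a = 6: 6+6=12
Distinct sums: {-12, -11, -10, -9, -8, -7, -6, -5, -4, -2, -1, 0, 1, 2, 4, 5, 6, 10, 11, 12}
|A + A| = 20

|A + A| = 20


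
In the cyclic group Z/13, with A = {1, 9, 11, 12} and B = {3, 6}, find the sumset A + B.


Work in Z/13Z: reduce every sum a + b modulo 13.
Enumerate all 8 pairs:
a = 1: 1+3=4, 1+6=7
a = 9: 9+3=12, 9+6=2
a = 11: 11+3=1, 11+6=4
a = 12: 12+3=2, 12+6=5
Distinct residues collected: {1, 2, 4, 5, 7, 12}
|A + B| = 6 (out of 13 total residues).

A + B = {1, 2, 4, 5, 7, 12}


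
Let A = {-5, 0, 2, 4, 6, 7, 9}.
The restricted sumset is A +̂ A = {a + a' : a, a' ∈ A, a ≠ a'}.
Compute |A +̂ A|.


Restricted sumset: A +̂ A = {a + a' : a ∈ A, a' ∈ A, a ≠ a'}.
Equivalently, take A + A and drop any sum 2a that is achievable ONLY as a + a for a ∈ A (i.e. sums representable only with equal summands).
Enumerate pairs (a, a') with a < a' (symmetric, so each unordered pair gives one sum; this covers all a ≠ a'):
  -5 + 0 = -5
  -5 + 2 = -3
  -5 + 4 = -1
  -5 + 6 = 1
  -5 + 7 = 2
  -5 + 9 = 4
  0 + 2 = 2
  0 + 4 = 4
  0 + 6 = 6
  0 + 7 = 7
  0 + 9 = 9
  2 + 4 = 6
  2 + 6 = 8
  2 + 7 = 9
  2 + 9 = 11
  4 + 6 = 10
  4 + 7 = 11
  4 + 9 = 13
  6 + 7 = 13
  6 + 9 = 15
  7 + 9 = 16
Collected distinct sums: {-5, -3, -1, 1, 2, 4, 6, 7, 8, 9, 10, 11, 13, 15, 16}
|A +̂ A| = 15
(Reference bound: |A +̂ A| ≥ 2|A| - 3 for |A| ≥ 2, with |A| = 7 giving ≥ 11.)

|A +̂ A| = 15


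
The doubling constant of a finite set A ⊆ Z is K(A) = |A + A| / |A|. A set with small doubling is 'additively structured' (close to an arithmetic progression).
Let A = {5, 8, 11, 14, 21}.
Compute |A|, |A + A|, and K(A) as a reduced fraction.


|A| = 5.
Compute A + A by enumerating all 25 pairs.
A + A = {10, 13, 16, 19, 22, 25, 26, 28, 29, 32, 35, 42}, so |A + A| = 12.
K = |A + A| / |A| = 12/5 (already in lowest terms) ≈ 2.4000.
Reference: AP of size 5 gives K = 9/5 ≈ 1.8000; a fully generic set of size 5 gives K ≈ 3.0000.

|A| = 5, |A + A| = 12, K = 12/5.


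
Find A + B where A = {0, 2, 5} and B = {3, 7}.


A + B = {a + b : a ∈ A, b ∈ B}.
Enumerate all |A|·|B| = 3·2 = 6 pairs (a, b) and collect distinct sums.
a = 0: 0+3=3, 0+7=7
a = 2: 2+3=5, 2+7=9
a = 5: 5+3=8, 5+7=12
Collecting distinct sums: A + B = {3, 5, 7, 8, 9, 12}
|A + B| = 6

A + B = {3, 5, 7, 8, 9, 12}


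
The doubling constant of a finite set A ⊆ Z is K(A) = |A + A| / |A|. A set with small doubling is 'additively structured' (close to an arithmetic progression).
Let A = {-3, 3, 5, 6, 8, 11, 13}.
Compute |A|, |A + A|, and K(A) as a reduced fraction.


|A| = 7.
Compute A + A by enumerating all 49 pairs.
A + A = {-6, 0, 2, 3, 5, 6, 8, 9, 10, 11, 12, 13, 14, 16, 17, 18, 19, 21, 22, 24, 26}, so |A + A| = 21.
K = |A + A| / |A| = 21/7 = 3/1 ≈ 3.0000.
Reference: AP of size 7 gives K = 13/7 ≈ 1.8571; a fully generic set of size 7 gives K ≈ 4.0000.

|A| = 7, |A + A| = 21, K = 21/7 = 3/1.


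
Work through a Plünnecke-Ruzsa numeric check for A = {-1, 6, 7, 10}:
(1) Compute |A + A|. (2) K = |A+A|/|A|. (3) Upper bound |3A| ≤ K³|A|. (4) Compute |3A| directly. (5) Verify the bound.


|A| = 4.
Step 1: Compute A + A by enumerating all 16 pairs.
A + A = {-2, 5, 6, 9, 12, 13, 14, 16, 17, 20}, so |A + A| = 10.
Step 2: Doubling constant K = |A + A|/|A| = 10/4 = 10/4 ≈ 2.5000.
Step 3: Plünnecke-Ruzsa gives |3A| ≤ K³·|A| = (2.5000)³ · 4 ≈ 62.5000.
Step 4: Compute 3A = A + A + A directly by enumerating all triples (a,b,c) ∈ A³; |3A| = 19.
Step 5: Check 19 ≤ 62.5000? Yes ✓.

K = 10/4, Plünnecke-Ruzsa bound K³|A| ≈ 62.5000, |3A| = 19, inequality holds.


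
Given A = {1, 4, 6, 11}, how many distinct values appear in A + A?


A + A = {a + a' : a, a' ∈ A}; |A| = 4.
General bounds: 2|A| - 1 ≤ |A + A| ≤ |A|(|A|+1)/2, i.e. 7 ≤ |A + A| ≤ 10.
Lower bound 2|A|-1 is attained iff A is an arithmetic progression.
Enumerate sums a + a' for a ≤ a' (symmetric, so this suffices):
a = 1: 1+1=2, 1+4=5, 1+6=7, 1+11=12
a = 4: 4+4=8, 4+6=10, 4+11=15
a = 6: 6+6=12, 6+11=17
a = 11: 11+11=22
Distinct sums: {2, 5, 7, 8, 10, 12, 15, 17, 22}
|A + A| = 9

|A + A| = 9


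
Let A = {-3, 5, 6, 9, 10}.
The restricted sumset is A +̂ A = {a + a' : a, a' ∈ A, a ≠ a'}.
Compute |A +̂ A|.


Restricted sumset: A +̂ A = {a + a' : a ∈ A, a' ∈ A, a ≠ a'}.
Equivalently, take A + A and drop any sum 2a that is achievable ONLY as a + a for a ∈ A (i.e. sums representable only with equal summands).
Enumerate pairs (a, a') with a < a' (symmetric, so each unordered pair gives one sum; this covers all a ≠ a'):
  -3 + 5 = 2
  -3 + 6 = 3
  -3 + 9 = 6
  -3 + 10 = 7
  5 + 6 = 11
  5 + 9 = 14
  5 + 10 = 15
  6 + 9 = 15
  6 + 10 = 16
  9 + 10 = 19
Collected distinct sums: {2, 3, 6, 7, 11, 14, 15, 16, 19}
|A +̂ A| = 9
(Reference bound: |A +̂ A| ≥ 2|A| - 3 for |A| ≥ 2, with |A| = 5 giving ≥ 7.)

|A +̂ A| = 9


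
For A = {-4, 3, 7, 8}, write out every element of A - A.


A - A = {a - a' : a, a' ∈ A}.
Compute a - a' for each ordered pair (a, a'):
a = -4: -4--4=0, -4-3=-7, -4-7=-11, -4-8=-12
a = 3: 3--4=7, 3-3=0, 3-7=-4, 3-8=-5
a = 7: 7--4=11, 7-3=4, 7-7=0, 7-8=-1
a = 8: 8--4=12, 8-3=5, 8-7=1, 8-8=0
Collecting distinct values (and noting 0 appears from a-a):
A - A = {-12, -11, -7, -5, -4, -1, 0, 1, 4, 5, 7, 11, 12}
|A - A| = 13

A - A = {-12, -11, -7, -5, -4, -1, 0, 1, 4, 5, 7, 11, 12}


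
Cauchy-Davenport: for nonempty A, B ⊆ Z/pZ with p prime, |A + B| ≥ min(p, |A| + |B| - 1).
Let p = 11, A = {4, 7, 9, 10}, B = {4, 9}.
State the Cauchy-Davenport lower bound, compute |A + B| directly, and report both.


Cauchy-Davenport: |A + B| ≥ min(p, |A| + |B| - 1) for A, B nonempty in Z/pZ.
|A| = 4, |B| = 2, p = 11.
CD lower bound = min(11, 4 + 2 - 1) = min(11, 5) = 5.
Compute A + B mod 11 directly:
a = 4: 4+4=8, 4+9=2
a = 7: 7+4=0, 7+9=5
a = 9: 9+4=2, 9+9=7
a = 10: 10+4=3, 10+9=8
A + B = {0, 2, 3, 5, 7, 8}, so |A + B| = 6.
Verify: 6 ≥ 5? Yes ✓.

CD lower bound = 5, actual |A + B| = 6.


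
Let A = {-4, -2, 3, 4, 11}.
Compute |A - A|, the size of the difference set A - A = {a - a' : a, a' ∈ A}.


A - A = {a - a' : a, a' ∈ A}; |A| = 5.
Bounds: 2|A|-1 ≤ |A - A| ≤ |A|² - |A| + 1, i.e. 9 ≤ |A - A| ≤ 21.
Note: 0 ∈ A - A always (from a - a). The set is symmetric: if d ∈ A - A then -d ∈ A - A.
Enumerate nonzero differences d = a - a' with a > a' (then include -d):
Positive differences: {1, 2, 5, 6, 7, 8, 13, 15}
Full difference set: {0} ∪ (positive diffs) ∪ (negative diffs).
|A - A| = 1 + 2·8 = 17 (matches direct enumeration: 17).

|A - A| = 17


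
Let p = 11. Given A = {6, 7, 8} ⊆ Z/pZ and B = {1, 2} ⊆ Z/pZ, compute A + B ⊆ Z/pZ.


Work in Z/11Z: reduce every sum a + b modulo 11.
Enumerate all 6 pairs:
a = 6: 6+1=7, 6+2=8
a = 7: 7+1=8, 7+2=9
a = 8: 8+1=9, 8+2=10
Distinct residues collected: {7, 8, 9, 10}
|A + B| = 4 (out of 11 total residues).

A + B = {7, 8, 9, 10}


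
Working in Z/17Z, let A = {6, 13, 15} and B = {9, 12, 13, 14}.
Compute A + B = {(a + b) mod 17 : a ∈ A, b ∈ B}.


Work in Z/17Z: reduce every sum a + b modulo 17.
Enumerate all 12 pairs:
a = 6: 6+9=15, 6+12=1, 6+13=2, 6+14=3
a = 13: 13+9=5, 13+12=8, 13+13=9, 13+14=10
a = 15: 15+9=7, 15+12=10, 15+13=11, 15+14=12
Distinct residues collected: {1, 2, 3, 5, 7, 8, 9, 10, 11, 12, 15}
|A + B| = 11 (out of 17 total residues).

A + B = {1, 2, 3, 5, 7, 8, 9, 10, 11, 12, 15}
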